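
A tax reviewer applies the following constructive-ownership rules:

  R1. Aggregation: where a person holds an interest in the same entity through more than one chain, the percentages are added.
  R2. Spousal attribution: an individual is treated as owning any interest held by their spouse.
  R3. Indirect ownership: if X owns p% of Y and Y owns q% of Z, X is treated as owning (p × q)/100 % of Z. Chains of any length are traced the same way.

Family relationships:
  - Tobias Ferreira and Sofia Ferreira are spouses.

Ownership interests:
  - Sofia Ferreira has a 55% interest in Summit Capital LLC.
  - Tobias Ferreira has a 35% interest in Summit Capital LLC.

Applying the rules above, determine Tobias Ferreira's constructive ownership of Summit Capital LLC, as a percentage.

By spousal attribution (R2), Tobias Ferreira is treated as also owning Sofia Ferreira's interest in Summit Capital LLC, giving 35% + 55% = 90%.
Direct interest in Summit Capital LLC: 90%.

90%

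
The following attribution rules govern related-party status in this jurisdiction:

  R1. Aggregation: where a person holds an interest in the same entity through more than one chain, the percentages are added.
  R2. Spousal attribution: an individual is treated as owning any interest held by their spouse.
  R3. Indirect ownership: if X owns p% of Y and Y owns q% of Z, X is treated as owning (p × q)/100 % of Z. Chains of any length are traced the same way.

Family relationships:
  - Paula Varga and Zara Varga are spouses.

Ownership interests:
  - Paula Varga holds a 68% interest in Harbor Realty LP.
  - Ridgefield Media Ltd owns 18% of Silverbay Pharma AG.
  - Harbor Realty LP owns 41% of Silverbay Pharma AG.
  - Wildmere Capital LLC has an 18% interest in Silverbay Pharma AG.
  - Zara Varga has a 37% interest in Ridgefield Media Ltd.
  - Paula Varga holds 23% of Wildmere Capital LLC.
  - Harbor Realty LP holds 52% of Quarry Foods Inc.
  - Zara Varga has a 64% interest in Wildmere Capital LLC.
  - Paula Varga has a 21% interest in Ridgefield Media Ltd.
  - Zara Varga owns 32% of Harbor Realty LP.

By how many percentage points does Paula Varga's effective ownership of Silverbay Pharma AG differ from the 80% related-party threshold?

12.9

By spousal attribution (R2), Paula Varga is treated as also owning Zara Varga's interest in Harbor Realty LP, giving 68% + 32% = 100%.
By spousal attribution (R2), Paula Varga is treated as also owning Zara Varga's interest in Wildmere Capital LLC, giving 23% + 64% = 87%.
By spousal attribution (R2), Paula Varga is treated as also owning Zara Varga's interest in Ridgefield Media Ltd, giving 21% + 37% = 58%.
Chain via Harbor Realty LP (R3): 100% × 41% = 41% of Silverbay Pharma AG.
Chain via Wildmere Capital LLC (R3): 87% × 18% = 15.66% of Silverbay Pharma AG.
Chain via Ridgefield Media Ltd (R3): 58% × 18% = 10.44% of Silverbay Pharma AG.
Aggregating (R1): 41% + 15.66% + 10.44% = 67.1%.
67.1% falls short of the 80% threshold by 12.9 percentage points.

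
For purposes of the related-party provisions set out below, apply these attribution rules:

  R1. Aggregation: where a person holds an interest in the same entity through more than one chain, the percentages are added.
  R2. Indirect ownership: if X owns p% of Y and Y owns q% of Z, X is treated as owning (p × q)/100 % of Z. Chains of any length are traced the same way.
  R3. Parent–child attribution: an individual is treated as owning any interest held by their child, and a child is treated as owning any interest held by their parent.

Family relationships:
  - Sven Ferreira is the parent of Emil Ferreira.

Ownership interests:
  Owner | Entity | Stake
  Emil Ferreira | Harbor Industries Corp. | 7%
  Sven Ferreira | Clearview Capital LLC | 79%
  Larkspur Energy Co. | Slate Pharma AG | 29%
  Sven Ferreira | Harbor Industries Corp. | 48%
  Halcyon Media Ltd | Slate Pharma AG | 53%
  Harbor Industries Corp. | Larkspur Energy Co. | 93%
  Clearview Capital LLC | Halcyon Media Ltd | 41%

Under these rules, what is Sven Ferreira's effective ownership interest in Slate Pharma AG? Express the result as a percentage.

32.0002%

By parent–child attribution (R3), Sven Ferreira is treated as also owning Emil Ferreira's interest in Harbor Industries Corp, giving 48% + 7% = 55%.
Chain via Clearview Capital LLC → Halcyon Media Ltd (R2): 79% × 41% × 53% = 17.1667% of Slate Pharma AG.
Chain via Harbor Industries Corp. → Larkspur Energy Co. (R2): 55% × 93% × 29% = 14.8335% of Slate Pharma AG.
Aggregating (R1): 17.1667% + 14.8335% = 32.0002%.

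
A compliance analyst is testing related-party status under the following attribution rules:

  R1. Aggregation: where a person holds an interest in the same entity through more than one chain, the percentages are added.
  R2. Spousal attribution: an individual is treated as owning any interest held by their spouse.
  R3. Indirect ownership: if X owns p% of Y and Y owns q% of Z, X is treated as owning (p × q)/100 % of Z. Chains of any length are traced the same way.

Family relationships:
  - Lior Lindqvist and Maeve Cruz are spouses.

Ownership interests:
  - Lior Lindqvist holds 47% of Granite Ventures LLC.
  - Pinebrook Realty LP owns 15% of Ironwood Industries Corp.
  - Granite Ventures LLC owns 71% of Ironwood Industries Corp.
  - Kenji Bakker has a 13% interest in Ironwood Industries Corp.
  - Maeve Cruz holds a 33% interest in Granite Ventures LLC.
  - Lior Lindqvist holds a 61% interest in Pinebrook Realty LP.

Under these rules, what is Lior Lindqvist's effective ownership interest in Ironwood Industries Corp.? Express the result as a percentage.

By spousal attribution (R2), Lior Lindqvist is treated as also owning Maeve Cruz's interest in Granite Ventures LLC, giving 47% + 33% = 80%.
Chain via Granite Ventures LLC (R3): 80% × 71% = 56.8% of Ironwood Industries Corp.
Chain via Pinebrook Realty LP (R3): 61% × 15% = 9.15% of Ironwood Industries Corp.
Aggregating (R1): 56.8% + 9.15% = 65.95%.

65.95%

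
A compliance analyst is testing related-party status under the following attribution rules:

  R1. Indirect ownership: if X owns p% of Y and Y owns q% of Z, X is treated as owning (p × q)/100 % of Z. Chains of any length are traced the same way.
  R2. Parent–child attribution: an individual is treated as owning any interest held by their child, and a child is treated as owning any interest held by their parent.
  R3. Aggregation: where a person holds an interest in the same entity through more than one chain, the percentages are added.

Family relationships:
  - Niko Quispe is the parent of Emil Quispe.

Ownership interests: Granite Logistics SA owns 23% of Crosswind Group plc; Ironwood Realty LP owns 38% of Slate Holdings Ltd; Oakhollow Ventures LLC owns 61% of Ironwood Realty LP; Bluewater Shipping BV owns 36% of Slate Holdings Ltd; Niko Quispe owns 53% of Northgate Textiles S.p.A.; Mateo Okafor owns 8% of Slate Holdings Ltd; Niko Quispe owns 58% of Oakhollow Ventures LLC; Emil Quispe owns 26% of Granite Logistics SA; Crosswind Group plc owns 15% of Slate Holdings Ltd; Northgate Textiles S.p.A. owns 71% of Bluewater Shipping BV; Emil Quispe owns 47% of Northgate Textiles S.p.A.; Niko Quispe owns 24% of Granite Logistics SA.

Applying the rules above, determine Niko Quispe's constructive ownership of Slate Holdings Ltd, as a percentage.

40.7294%

By parent–child attribution (R2), Niko Quispe is treated as also owning Emil Quispe's interest in Northgate Textiles S.p.A, giving 53% + 47% = 100%.
By parent–child attribution (R2), Niko Quispe is treated as also owning Emil Quispe's interest in Granite Logistics SA, giving 24% + 26% = 50%.
Chain via Oakhollow Ventures LLC → Ironwood Realty LP (R1): 58% × 61% × 38% = 13.4444% of Slate Holdings Ltd.
Chain via Northgate Textiles S.p.A. → Bluewater Shipping BV (R1): 100% × 71% × 36% = 25.56% of Slate Holdings Ltd.
Chain via Granite Logistics SA → Crosswind Group plc (R1): 50% × 23% × 15% = 1.725% of Slate Holdings Ltd.
Aggregating (R3): 13.4444% + 25.56% + 1.725% = 40.7294%.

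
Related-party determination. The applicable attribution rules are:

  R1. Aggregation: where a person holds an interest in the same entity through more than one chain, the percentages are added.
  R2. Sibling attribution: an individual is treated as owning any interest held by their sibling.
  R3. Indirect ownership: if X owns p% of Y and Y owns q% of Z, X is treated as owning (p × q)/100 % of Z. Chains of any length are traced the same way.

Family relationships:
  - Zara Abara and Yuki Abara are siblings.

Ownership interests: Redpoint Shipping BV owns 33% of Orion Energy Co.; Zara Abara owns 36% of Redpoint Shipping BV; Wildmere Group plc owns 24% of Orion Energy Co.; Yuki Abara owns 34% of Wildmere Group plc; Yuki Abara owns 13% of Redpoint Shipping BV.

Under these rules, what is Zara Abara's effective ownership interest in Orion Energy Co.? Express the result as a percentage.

By sibling attribution (R2), Zara Abara is treated as also owning Yuki Abara's interest in Redpoint Shipping BV, giving 36% + 13% = 49%.
By sibling attribution (R2), Zara Abara is treated as owning Yuki Abara's 34% interest in Wildmere Group plc.
Chain via Redpoint Shipping BV (R3): 49% × 33% = 16.17% of Orion Energy Co.
Chain via Wildmere Group plc (R3): 34% × 24% = 8.16% of Orion Energy Co.
Aggregating (R1): 16.17% + 8.16% = 24.33%.

24.33%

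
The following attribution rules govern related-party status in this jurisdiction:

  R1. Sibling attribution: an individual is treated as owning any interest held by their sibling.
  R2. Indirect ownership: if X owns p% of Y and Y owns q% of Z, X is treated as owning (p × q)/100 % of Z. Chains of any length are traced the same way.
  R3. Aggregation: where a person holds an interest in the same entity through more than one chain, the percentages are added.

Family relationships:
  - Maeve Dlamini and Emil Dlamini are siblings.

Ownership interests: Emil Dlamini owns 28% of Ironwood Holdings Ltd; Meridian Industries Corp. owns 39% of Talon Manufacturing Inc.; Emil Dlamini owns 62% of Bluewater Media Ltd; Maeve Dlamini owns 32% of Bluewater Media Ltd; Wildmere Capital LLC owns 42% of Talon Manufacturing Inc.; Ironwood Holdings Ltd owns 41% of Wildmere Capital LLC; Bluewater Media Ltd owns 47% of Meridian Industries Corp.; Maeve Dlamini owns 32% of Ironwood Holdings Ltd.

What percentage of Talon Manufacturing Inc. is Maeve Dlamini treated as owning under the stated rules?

27.5622%

By sibling attribution (R1), Maeve Dlamini is treated as also owning Emil Dlamini's interest in Bluewater Media Ltd, giving 32% + 62% = 94%.
By sibling attribution (R1), Maeve Dlamini is treated as also owning Emil Dlamini's interest in Ironwood Holdings Ltd, giving 32% + 28% = 60%.
Chain via Bluewater Media Ltd → Meridian Industries Corp. (R2): 94% × 47% × 39% = 17.2302% of Talon Manufacturing Inc.
Chain via Ironwood Holdings Ltd → Wildmere Capital LLC (R2): 60% × 41% × 42% = 10.332% of Talon Manufacturing Inc.
Aggregating (R3): 17.2302% + 10.332% = 27.5622%.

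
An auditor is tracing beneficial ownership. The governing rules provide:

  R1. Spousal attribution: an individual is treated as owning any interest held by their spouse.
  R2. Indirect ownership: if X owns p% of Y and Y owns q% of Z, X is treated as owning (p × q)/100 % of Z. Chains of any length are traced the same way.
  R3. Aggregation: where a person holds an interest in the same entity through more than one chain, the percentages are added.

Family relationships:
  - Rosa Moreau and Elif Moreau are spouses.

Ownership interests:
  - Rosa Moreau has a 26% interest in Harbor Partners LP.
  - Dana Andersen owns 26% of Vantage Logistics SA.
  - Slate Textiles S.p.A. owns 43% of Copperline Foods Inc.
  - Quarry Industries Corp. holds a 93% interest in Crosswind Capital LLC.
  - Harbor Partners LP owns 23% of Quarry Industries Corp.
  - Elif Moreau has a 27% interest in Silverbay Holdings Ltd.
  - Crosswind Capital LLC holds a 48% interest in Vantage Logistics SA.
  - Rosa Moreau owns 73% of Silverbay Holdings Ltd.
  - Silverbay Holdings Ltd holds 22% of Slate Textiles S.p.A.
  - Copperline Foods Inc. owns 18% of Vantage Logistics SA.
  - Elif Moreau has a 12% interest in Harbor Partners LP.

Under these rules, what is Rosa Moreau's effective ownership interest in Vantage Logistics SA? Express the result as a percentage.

By spousal attribution (R1), Rosa Moreau is treated as also owning Elif Moreau's interest in Silverbay Holdings Ltd, giving 73% + 27% = 100%.
By spousal attribution (R1), Rosa Moreau is treated as also owning Elif Moreau's interest in Harbor Partners LP, giving 26% + 12% = 38%.
Chain via Silverbay Holdings Ltd → Slate Textiles S.p.A. → Copperline Foods Inc. (R2): 100% × 22% × 43% × 18% = 1.7028% of Vantage Logistics SA.
Chain via Harbor Partners LP → Quarry Industries Corp. → Crosswind Capital LLC (R2): 38% × 23% × 93% × 48% = 3.901536% of Vantage Logistics SA.
Aggregating (R3): 1.7028% + 3.901536% = 5.604336%.

5.604336%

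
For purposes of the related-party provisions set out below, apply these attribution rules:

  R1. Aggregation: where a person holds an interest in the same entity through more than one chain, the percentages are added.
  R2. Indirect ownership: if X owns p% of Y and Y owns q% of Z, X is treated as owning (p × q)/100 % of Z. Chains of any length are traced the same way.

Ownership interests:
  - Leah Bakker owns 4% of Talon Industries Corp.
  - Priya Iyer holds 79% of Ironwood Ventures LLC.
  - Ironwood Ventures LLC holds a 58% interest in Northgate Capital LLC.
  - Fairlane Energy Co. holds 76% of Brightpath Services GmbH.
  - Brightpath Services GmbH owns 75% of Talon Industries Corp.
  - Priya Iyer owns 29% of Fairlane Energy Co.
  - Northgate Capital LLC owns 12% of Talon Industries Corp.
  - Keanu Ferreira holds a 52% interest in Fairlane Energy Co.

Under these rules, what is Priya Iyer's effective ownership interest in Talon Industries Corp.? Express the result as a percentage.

Chain via Fairlane Energy Co. → Brightpath Services GmbH (R2): 29% × 76% × 75% = 16.53% of Talon Industries Corp.
Chain via Ironwood Ventures LLC → Northgate Capital LLC (R2): 79% × 58% × 12% = 5.4984% of Talon Industries Corp.
Aggregating (R1): 16.53% + 5.4984% = 22.0284%.

22.0284%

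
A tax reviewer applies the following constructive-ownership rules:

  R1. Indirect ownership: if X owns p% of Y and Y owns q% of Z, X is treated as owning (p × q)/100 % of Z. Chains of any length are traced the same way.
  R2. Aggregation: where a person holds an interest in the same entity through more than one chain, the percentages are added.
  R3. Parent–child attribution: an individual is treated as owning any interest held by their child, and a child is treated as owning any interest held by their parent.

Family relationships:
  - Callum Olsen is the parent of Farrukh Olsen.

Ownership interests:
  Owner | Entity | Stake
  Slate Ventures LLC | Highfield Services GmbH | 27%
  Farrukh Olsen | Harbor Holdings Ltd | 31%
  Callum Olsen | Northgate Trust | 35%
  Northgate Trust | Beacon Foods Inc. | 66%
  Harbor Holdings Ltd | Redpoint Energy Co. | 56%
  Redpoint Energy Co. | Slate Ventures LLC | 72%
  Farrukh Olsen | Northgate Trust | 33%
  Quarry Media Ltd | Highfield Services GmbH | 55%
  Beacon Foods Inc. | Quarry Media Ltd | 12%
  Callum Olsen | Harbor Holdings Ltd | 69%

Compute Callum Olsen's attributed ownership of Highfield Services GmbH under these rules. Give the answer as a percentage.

By parent–child attribution (R3), Callum Olsen is treated as also owning Farrukh Olsen's interest in Northgate Trust, giving 35% + 33% = 68%.
By parent–child attribution (R3), Callum Olsen is treated as also owning Farrukh Olsen's interest in Harbor Holdings Ltd, giving 69% + 31% = 100%.
Chain via Northgate Trust → Beacon Foods Inc. → Quarry Media Ltd (R1): 68% × 66% × 12% × 55% = 2.96208% of Highfield Services GmbH.
Chain via Harbor Holdings Ltd → Redpoint Energy Co. → Slate Ventures LLC (R1): 100% × 56% × 72% × 27% = 10.8864% of Highfield Services GmbH.
Aggregating (R2): 2.96208% + 10.8864% = 13.84848%.

13.84848%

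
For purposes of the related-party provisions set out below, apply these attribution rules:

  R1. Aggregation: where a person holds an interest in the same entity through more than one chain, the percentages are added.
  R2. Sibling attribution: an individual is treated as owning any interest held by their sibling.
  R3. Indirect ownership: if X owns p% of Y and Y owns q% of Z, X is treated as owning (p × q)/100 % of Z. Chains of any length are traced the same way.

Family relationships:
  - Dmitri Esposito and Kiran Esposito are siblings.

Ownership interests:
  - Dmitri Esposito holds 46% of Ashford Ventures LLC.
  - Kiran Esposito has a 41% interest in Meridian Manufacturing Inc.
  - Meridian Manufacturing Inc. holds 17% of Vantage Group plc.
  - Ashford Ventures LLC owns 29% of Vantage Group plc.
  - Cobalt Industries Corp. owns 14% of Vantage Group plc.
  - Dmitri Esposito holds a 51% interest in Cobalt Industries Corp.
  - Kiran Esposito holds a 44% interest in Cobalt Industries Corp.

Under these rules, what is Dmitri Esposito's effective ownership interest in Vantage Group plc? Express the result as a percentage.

33.61%

By sibling attribution (R2), Dmitri Esposito is treated as also owning Kiran Esposito's interest in Cobalt Industries Corp, giving 51% + 44% = 95%.
By sibling attribution (R2), Dmitri Esposito is treated as owning Kiran Esposito's 41% interest in Meridian Manufacturing Inc.
Chain via Cobalt Industries Corp. (R3): 95% × 14% = 13.3% of Vantage Group plc.
Chain via Ashford Ventures LLC (R3): 46% × 29% = 13.34% of Vantage Group plc.
Chain via Meridian Manufacturing Inc. (R3): 41% × 17% = 6.97% of Vantage Group plc.
Aggregating (R1): 13.3% + 13.34% + 6.97% = 33.61%.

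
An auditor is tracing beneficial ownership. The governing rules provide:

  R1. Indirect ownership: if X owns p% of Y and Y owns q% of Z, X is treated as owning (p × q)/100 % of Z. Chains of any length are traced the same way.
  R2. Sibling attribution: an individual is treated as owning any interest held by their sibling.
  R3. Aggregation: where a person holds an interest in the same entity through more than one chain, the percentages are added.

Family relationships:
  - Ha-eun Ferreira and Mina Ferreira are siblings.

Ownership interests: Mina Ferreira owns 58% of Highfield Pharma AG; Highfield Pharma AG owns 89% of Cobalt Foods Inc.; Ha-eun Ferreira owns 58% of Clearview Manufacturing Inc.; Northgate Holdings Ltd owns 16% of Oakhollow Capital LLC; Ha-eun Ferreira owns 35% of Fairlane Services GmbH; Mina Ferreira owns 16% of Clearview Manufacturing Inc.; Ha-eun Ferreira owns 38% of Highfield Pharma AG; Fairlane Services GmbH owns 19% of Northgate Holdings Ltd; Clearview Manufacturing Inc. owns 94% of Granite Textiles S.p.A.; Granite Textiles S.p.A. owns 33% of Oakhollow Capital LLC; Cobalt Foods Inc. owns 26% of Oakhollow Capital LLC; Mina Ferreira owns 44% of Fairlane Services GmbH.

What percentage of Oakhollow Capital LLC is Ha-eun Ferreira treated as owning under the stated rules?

By sibling attribution (R2), Ha-eun Ferreira is treated as also owning Mina Ferreira's interest in Highfield Pharma AG, giving 38% + 58% = 96%.
By sibling attribution (R2), Ha-eun Ferreira is treated as also owning Mina Ferreira's interest in Clearview Manufacturing Inc, giving 58% + 16% = 74%.
By sibling attribution (R2), Ha-eun Ferreira is treated as also owning Mina Ferreira's interest in Fairlane Services GmbH, giving 35% + 44% = 79%.
Chain via Highfield Pharma AG → Cobalt Foods Inc. (R1): 96% × 89% × 26% = 22.2144% of Oakhollow Capital LLC.
Chain via Clearview Manufacturing Inc. → Granite Textiles S.p.A. (R1): 74% × 94% × 33% = 22.9548% of Oakhollow Capital LLC.
Chain via Fairlane Services GmbH → Northgate Holdings Ltd (R1): 79% × 19% × 16% = 2.4016% of Oakhollow Capital LLC.
Aggregating (R3): 22.2144% + 22.9548% + 2.4016% = 47.5708%.

47.5708%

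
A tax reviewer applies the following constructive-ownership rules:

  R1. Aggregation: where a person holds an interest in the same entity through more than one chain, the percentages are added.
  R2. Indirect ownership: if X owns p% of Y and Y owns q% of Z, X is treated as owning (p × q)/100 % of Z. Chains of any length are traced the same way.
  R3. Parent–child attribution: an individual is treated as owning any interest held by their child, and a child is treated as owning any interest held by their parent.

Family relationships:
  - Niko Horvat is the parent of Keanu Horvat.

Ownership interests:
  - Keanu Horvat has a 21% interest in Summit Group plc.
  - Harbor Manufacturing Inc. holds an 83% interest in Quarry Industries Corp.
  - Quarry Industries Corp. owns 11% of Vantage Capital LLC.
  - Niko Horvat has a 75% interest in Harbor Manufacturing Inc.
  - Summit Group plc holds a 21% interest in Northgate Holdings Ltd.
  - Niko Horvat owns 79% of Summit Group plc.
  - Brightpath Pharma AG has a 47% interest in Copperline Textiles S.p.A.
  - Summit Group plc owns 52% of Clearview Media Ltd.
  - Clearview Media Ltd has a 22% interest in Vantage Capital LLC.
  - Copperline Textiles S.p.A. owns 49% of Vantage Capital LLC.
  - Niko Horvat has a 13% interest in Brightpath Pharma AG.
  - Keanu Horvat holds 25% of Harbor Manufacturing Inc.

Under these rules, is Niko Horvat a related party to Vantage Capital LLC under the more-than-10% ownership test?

By parent–child attribution (R3), Niko Horvat is treated as also owning Keanu Horvat's interest in Harbor Manufacturing Inc, giving 75% + 25% = 100%.
By parent–child attribution (R3), Niko Horvat is treated as also owning Keanu Horvat's interest in Summit Group plc, giving 79% + 21% = 100%.
Chain via Harbor Manufacturing Inc. → Quarry Industries Corp. (R2): 100% × 83% × 11% = 9.13% of Vantage Capital LLC.
Chain via Summit Group plc → Clearview Media Ltd (R2): 100% × 52% × 22% = 11.44% of Vantage Capital LLC.
Chain via Brightpath Pharma AG → Copperline Textiles S.p.A. (R2): 13% × 47% × 49% = 2.9939% of Vantage Capital LLC.
Aggregating (R1): 9.13% + 11.44% + 2.9939% = 23.5639%.
23.5639% exceeds the 10% threshold, so Niko is a related party to Vantage Capital LLC.

Yes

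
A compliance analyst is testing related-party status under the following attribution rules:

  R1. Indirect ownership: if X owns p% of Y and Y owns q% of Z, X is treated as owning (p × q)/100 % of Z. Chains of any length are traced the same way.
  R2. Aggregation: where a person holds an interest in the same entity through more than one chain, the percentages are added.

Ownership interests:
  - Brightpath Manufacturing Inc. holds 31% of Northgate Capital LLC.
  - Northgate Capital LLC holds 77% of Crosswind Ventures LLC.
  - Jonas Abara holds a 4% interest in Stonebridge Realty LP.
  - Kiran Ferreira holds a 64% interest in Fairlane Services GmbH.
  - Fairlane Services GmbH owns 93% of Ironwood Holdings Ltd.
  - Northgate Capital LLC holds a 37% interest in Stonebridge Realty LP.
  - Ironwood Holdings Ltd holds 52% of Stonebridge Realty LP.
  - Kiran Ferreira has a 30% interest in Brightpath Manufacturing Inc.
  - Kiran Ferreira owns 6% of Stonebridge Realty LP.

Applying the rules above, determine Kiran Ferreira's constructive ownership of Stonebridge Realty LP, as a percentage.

Chain via Brightpath Manufacturing Inc. → Northgate Capital LLC (R1): 30% × 31% × 37% = 3.441% of Stonebridge Realty LP.
Chain via Fairlane Services GmbH → Ironwood Holdings Ltd (R1): 64% × 93% × 52% = 30.9504% of Stonebridge Realty LP.
Direct interest in Stonebridge Realty LP: 6%.
Aggregating (R2): 3.441% + 30.9504% + 6% = 40.3914%.

40.3914%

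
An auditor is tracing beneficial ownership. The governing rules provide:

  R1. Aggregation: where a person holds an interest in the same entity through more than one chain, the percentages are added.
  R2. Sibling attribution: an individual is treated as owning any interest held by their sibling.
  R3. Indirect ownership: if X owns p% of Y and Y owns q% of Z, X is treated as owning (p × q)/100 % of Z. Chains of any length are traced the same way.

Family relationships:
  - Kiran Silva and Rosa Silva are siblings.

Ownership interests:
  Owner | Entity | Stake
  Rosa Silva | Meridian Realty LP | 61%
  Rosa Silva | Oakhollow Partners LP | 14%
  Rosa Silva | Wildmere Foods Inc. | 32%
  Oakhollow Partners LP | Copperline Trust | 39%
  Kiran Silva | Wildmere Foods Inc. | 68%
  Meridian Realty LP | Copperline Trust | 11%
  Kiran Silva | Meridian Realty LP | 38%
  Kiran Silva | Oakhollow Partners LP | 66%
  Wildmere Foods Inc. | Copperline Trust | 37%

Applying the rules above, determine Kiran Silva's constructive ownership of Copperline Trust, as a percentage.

By sibling attribution (R2), Kiran Silva is treated as also owning Rosa Silva's interest in Oakhollow Partners LP, giving 66% + 14% = 80%.
By sibling attribution (R2), Kiran Silva is treated as also owning Rosa Silva's interest in Meridian Realty LP, giving 38% + 61% = 99%.
By sibling attribution (R2), Kiran Silva is treated as also owning Rosa Silva's interest in Wildmere Foods Inc, giving 68% + 32% = 100%.
Chain via Oakhollow Partners LP (R3): 80% × 39% = 31.2% of Copperline Trust.
Chain via Meridian Realty LP (R3): 99% × 11% = 10.89% of Copperline Trust.
Chain via Wildmere Foods Inc. (R3): 100% × 37% = 37% of Copperline Trust.
Aggregating (R1): 31.2% + 10.89% + 37% = 79.09%.

79.09%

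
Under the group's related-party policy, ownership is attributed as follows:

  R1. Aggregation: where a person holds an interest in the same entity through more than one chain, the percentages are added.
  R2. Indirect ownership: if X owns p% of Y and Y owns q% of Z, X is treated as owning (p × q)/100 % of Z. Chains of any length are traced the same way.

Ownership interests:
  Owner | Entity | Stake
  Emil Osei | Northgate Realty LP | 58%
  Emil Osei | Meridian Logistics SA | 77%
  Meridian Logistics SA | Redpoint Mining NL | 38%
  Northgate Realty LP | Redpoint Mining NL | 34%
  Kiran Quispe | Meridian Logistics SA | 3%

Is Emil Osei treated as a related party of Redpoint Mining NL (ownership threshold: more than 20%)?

Chain via Meridian Logistics SA (R2): 77% × 38% = 29.26% of Redpoint Mining NL.
Chain via Northgate Realty LP (R2): 58% × 34% = 19.72% of Redpoint Mining NL.
Aggregating (R1): 29.26% + 19.72% = 48.98%.
48.98% exceeds the 20% threshold, so Emil is a related party to Redpoint Mining NL.

Yes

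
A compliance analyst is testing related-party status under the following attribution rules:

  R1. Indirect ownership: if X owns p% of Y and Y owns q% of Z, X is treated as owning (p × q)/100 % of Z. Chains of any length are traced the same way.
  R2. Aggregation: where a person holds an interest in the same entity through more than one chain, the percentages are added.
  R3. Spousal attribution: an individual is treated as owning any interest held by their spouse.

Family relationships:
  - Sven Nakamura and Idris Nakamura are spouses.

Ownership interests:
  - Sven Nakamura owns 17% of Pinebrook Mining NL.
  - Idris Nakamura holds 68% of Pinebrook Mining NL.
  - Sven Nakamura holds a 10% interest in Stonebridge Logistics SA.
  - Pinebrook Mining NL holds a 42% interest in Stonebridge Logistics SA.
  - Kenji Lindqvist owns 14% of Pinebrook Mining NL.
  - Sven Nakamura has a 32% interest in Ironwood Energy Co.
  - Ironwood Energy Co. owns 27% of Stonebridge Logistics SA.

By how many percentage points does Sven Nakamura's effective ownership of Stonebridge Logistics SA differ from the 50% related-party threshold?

4.34

By spousal attribution (R3), Sven Nakamura is treated as also owning Idris Nakamura's interest in Pinebrook Mining NL, giving 17% + 68% = 85%.
Chain via Ironwood Energy Co. (R1): 32% × 27% = 8.64% of Stonebridge Logistics SA.
Chain via Pinebrook Mining NL (R1): 85% × 42% = 35.7% of Stonebridge Logistics SA.
Direct interest in Stonebridge Logistics SA: 10%.
Aggregating (R2): 8.64% + 35.7% + 10% = 54.34%.
54.34% exceeds the 50% threshold by 4.34 percentage points.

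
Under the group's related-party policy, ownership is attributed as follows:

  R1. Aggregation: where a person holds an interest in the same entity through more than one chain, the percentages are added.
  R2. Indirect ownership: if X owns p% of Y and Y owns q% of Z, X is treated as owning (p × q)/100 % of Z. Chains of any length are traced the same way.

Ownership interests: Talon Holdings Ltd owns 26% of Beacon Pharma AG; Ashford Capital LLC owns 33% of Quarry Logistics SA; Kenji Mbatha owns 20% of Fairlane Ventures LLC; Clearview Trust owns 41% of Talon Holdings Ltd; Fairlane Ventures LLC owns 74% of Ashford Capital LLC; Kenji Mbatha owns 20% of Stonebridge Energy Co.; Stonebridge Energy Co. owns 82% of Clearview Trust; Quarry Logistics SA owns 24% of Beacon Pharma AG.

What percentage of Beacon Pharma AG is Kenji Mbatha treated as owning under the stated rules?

2.9204%

Chain via Stonebridge Energy Co. → Clearview Trust → Talon Holdings Ltd (R2): 20% × 82% × 41% × 26% = 1.74824% of Beacon Pharma AG.
Chain via Fairlane Ventures LLC → Ashford Capital LLC → Quarry Logistics SA (R2): 20% × 74% × 33% × 24% = 1.17216% of Beacon Pharma AG.
Aggregating (R1): 1.74824% + 1.17216% = 2.9204%.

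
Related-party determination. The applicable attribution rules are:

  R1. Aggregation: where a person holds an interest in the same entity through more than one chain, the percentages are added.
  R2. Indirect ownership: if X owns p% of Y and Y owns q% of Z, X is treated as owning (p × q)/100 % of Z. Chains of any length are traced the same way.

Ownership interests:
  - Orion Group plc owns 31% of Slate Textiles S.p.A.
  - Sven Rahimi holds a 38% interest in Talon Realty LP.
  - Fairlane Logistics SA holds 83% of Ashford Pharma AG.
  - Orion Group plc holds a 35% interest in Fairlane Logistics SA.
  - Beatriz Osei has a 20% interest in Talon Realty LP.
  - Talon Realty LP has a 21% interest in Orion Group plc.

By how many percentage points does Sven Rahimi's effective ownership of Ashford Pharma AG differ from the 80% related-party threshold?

Chain via Talon Realty LP → Orion Group plc → Fairlane Logistics SA (R2): 38% × 21% × 35% × 83% = 2.31819% of Ashford Pharma AG.
2.31819% falls short of the 80% threshold by 77.68181 percentage points.

77.68181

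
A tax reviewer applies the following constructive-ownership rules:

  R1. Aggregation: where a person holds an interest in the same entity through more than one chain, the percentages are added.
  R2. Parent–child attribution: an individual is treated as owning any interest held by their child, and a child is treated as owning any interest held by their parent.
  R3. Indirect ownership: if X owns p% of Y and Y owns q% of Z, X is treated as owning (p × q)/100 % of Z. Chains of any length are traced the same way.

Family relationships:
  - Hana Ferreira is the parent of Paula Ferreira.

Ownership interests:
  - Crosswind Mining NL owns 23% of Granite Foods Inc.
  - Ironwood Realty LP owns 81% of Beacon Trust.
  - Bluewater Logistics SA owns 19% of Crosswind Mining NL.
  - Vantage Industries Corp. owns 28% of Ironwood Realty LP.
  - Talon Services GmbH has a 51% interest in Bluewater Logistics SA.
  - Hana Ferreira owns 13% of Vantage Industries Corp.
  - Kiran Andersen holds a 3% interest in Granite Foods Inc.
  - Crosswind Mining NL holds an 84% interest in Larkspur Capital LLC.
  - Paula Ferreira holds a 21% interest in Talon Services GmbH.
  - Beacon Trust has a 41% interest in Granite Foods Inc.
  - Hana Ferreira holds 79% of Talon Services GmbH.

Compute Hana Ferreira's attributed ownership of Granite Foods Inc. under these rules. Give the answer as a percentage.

By parent–child attribution (R2), Hana Ferreira is treated as also owning Paula Ferreira's interest in Talon Services GmbH, giving 79% + 21% = 100%.
Chain via Vantage Industries Corp. → Ironwood Realty LP → Beacon Trust (R3): 13% × 28% × 81% × 41% = 1.208844% of Granite Foods Inc.
Chain via Talon Services GmbH → Bluewater Logistics SA → Crosswind Mining NL (R3): 100% × 51% × 19% × 23% = 2.2287% of Granite Foods Inc.
Aggregating (R1): 1.208844% + 2.2287% = 3.437544%.

3.437544%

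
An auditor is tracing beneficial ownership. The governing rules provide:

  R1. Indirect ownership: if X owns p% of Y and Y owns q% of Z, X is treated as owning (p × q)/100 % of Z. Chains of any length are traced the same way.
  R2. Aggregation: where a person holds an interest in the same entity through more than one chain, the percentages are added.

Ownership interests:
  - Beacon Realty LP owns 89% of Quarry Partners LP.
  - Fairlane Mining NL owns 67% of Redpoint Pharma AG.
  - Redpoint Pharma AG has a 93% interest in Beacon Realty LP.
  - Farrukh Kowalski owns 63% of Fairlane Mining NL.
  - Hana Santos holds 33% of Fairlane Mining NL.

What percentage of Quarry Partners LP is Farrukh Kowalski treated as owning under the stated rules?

Chain via Fairlane Mining NL → Redpoint Pharma AG → Beacon Realty LP (R1): 63% × 67% × 93% × 89% = 34.937217% of Quarry Partners LP.

34.937217%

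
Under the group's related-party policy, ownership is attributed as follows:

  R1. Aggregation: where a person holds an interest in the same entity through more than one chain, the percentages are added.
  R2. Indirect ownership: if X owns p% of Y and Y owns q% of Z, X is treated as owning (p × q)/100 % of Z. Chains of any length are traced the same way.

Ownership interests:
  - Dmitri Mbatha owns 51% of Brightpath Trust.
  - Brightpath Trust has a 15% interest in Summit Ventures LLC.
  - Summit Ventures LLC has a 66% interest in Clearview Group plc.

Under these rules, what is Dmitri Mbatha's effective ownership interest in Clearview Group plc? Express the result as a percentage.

Chain via Brightpath Trust → Summit Ventures LLC (R2): 51% × 15% × 66% = 5.049% of Clearview Group plc.

5.049%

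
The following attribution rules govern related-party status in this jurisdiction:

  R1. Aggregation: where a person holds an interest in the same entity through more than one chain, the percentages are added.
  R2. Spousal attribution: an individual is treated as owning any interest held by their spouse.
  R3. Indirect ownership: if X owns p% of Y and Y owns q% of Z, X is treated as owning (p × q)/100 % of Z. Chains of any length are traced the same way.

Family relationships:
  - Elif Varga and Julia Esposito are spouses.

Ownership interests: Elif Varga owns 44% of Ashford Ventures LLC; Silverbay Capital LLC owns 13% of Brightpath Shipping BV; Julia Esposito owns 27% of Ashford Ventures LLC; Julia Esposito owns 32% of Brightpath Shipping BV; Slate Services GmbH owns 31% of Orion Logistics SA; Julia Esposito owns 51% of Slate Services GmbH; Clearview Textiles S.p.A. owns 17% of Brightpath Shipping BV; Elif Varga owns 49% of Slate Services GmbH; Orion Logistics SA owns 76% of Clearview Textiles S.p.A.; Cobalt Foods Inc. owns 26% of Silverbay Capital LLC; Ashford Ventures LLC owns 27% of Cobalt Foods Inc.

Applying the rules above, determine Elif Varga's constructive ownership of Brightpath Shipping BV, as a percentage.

36.653146%

By spousal attribution (R2), Elif Varga is treated as also owning Julia Esposito's interest in Ashford Ventures LLC, giving 44% + 27% = 71%.
By spousal attribution (R2), Elif Varga is treated as also owning Julia Esposito's interest in Slate Services GmbH, giving 49% + 51% = 100%.
By spousal attribution (R2), Elif Varga is treated as owning Julia Esposito's 32% interest in Brightpath Shipping BV.
Chain via Ashford Ventures LLC → Cobalt Foods Inc. → Silverbay Capital LLC (R3): 71% × 27% × 26% × 13% = 0.647946% of Brightpath Shipping BV.
Chain via Slate Services GmbH → Orion Logistics SA → Clearview Textiles S.p.A. (R3): 100% × 31% × 76% × 17% = 4.0052% of Brightpath Shipping BV.
Direct interest in Brightpath Shipping BV: 32%.
Aggregating (R1): 0.647946% + 4.0052% + 32% = 36.653146%.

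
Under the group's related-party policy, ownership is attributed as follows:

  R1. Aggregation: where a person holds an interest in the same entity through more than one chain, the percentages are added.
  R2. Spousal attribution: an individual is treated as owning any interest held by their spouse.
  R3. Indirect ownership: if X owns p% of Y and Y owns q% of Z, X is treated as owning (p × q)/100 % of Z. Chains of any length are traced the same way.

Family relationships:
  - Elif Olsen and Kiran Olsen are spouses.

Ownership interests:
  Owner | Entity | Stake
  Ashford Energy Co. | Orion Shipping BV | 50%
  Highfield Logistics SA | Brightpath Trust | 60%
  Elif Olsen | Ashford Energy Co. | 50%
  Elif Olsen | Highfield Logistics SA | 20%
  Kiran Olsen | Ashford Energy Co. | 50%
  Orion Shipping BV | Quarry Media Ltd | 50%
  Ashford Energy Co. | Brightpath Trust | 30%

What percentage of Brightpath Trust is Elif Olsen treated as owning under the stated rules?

By spousal attribution (R2), Elif Olsen is treated as also owning Kiran Olsen's interest in Ashford Energy Co, giving 50% + 50% = 100%.
Chain via Highfield Logistics SA (R3): 20% × 60% = 12% of Brightpath Trust.
Chain via Ashford Energy Co. (R3): 100% × 30% = 30% of Brightpath Trust.
Aggregating (R1): 12% + 30% = 42%.

42%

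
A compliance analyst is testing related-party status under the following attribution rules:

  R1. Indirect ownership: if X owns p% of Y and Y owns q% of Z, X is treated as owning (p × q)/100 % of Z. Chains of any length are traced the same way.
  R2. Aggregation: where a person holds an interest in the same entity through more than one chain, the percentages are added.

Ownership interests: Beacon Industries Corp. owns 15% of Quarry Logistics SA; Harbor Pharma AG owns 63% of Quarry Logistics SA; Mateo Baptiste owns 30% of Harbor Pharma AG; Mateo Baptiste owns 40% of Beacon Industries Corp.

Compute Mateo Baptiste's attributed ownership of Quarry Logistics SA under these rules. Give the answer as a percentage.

24.9%

Chain via Beacon Industries Corp. (R1): 40% × 15% = 6% of Quarry Logistics SA.
Chain via Harbor Pharma AG (R1): 30% × 63% = 18.9% of Quarry Logistics SA.
Aggregating (R2): 6% + 18.9% = 24.9%.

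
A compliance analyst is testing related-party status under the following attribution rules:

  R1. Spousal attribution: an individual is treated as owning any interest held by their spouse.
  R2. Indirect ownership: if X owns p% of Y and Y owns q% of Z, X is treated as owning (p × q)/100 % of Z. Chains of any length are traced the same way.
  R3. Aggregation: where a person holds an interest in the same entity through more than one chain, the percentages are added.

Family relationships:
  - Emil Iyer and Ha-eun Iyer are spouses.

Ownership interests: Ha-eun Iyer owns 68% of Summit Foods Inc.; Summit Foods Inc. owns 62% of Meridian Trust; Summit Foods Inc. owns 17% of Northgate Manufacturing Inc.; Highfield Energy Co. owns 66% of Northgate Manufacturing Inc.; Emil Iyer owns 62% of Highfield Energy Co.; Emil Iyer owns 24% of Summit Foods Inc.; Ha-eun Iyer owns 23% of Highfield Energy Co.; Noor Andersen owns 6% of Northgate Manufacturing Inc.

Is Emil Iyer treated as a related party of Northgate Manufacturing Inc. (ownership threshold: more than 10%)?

By spousal attribution (R1), Emil Iyer is treated as also owning Ha-eun Iyer's interest in Summit Foods Inc, giving 24% + 68% = 92%.
By spousal attribution (R1), Emil Iyer is treated as also owning Ha-eun Iyer's interest in Highfield Energy Co, giving 62% + 23% = 85%.
Chain via Summit Foods Inc. (R2): 92% × 17% = 15.64% of Northgate Manufacturing Inc.
Chain via Highfield Energy Co. (R2): 85% × 66% = 56.1% of Northgate Manufacturing Inc.
Aggregating (R3): 15.64% + 56.1% = 71.74%.
71.74% exceeds the 10% threshold, so Emil is a related party to Northgate Manufacturing Inc.

Yes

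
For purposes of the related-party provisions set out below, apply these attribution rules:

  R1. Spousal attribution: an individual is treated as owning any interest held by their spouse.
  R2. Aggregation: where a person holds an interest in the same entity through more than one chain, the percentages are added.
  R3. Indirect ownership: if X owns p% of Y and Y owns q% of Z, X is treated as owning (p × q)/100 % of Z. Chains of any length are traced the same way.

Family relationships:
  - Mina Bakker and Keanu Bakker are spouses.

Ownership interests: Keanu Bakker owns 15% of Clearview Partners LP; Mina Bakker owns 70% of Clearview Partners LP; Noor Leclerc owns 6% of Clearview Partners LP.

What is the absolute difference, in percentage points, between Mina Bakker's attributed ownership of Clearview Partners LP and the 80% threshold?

5

By spousal attribution (R1), Mina Bakker is treated as also owning Keanu Bakker's interest in Clearview Partners LP, giving 70% + 15% = 85%.
Direct interest in Clearview Partners LP: 85%.
85% exceeds the 80% threshold by 5 percentage points.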